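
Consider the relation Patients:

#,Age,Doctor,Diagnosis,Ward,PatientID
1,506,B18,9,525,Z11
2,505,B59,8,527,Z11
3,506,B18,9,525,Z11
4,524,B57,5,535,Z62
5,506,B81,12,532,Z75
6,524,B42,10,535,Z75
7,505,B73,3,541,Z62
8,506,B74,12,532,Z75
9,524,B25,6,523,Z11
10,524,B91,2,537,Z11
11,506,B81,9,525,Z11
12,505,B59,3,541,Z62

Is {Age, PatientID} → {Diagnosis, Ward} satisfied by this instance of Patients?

(Age=506, PatientID=Z11): rows 1, 3, 11 → {Diagnosis,Ward} = (9, 525), (9, 525), (9, 525) ✓
(Age=505, PatientID=Z11): row 2 → {Diagnosis,Ward} = (8, 527) ✓
(Age=524, PatientID=Z62): row 4 → {Diagnosis,Ward} = (5, 535) ✓
(Age=506, PatientID=Z75): rows 5, 8 → {Diagnosis,Ward} = (12, 532), (12, 532) ✓
(Age=524, PatientID=Z75): row 6 → {Diagnosis,Ward} = (10, 535) ✓
(Age=505, PatientID=Z62): rows 7, 12 → {Diagnosis,Ward} = (3, 541), (3, 541) ✓
(Age=524, PatientID=Z11): rows 9, 10 → {Diagnosis,Ward} takes values {(6, 523), (2, 537)} — violation
Two rows agree on {Age, PatientID} but differ on {Diagnosis, Ward}, so {Age, PatientID} → {Diagnosis, Ward} does not hold.

No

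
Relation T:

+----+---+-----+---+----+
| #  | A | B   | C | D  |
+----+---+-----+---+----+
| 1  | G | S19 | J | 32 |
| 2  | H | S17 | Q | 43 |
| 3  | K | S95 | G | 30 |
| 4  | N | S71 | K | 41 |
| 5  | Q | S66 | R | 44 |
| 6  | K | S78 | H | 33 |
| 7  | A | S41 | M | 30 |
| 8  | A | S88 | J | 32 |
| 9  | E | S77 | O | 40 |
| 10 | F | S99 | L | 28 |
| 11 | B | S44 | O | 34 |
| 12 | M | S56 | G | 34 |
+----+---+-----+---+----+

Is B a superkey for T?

Yes

All 12 rows have distinct B values, so B → (all attributes) holds and B is a superkey.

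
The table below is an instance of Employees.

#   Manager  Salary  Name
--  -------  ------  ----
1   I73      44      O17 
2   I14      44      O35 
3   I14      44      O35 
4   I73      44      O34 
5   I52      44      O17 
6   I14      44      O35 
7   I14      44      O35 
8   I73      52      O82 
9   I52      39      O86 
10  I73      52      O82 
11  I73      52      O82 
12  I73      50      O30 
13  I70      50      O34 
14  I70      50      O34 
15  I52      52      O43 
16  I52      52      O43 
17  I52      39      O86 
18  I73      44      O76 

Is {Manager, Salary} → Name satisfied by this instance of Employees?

(Manager=I73, Salary=44): rows 1, 4, 18 → Name takes values {O17, O34, O76} — violation
(Manager=I14, Salary=44): rows 2, 3, 6, 7 → Name = O35, O35, O35, O35 ✓
(Manager=I52, Salary=44): row 5 → Name = O17 ✓
(Manager=I73, Salary=52): rows 8, 10, 11 → Name = O82, O82, O82 ✓
(Manager=I52, Salary=39): rows 9, 17 → Name = O86, O86 ✓
(Manager=I73, Salary=50): row 12 → Name = O30 ✓
(Manager=I70, Salary=50): rows 13, 14 → Name = O34, O34 ✓
(Manager=I52, Salary=52): rows 15, 16 → Name = O43, O43 ✓
Two rows agree on {Manager, Salary} but differ on Name, so {Manager, Salary} → Name does not hold.

No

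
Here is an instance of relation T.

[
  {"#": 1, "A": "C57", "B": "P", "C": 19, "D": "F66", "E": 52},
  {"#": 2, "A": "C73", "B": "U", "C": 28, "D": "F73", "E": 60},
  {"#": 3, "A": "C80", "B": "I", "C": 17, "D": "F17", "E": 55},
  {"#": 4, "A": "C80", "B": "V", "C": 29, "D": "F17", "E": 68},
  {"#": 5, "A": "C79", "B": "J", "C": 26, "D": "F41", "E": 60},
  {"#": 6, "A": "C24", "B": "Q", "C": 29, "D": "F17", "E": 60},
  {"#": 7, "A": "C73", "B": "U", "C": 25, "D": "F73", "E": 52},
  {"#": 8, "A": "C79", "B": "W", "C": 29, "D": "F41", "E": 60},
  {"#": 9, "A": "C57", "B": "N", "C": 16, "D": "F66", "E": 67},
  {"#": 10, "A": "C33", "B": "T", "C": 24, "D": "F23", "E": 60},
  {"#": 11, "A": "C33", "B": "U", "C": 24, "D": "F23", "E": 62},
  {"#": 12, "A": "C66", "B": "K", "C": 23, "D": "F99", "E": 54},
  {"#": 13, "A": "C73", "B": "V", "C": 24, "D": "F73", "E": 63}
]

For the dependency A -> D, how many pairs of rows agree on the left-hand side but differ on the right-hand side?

0

A=C57: all 2 rows agree on D — 0 pairs.
A=C73: all 3 rows agree on D — 0 pairs.
A=C80: all 2 rows agree on D — 0 pairs.
A=C79: all 2 rows agree on D — 0 pairs.
A=C33: all 2 rows agree on D — 0 pairs.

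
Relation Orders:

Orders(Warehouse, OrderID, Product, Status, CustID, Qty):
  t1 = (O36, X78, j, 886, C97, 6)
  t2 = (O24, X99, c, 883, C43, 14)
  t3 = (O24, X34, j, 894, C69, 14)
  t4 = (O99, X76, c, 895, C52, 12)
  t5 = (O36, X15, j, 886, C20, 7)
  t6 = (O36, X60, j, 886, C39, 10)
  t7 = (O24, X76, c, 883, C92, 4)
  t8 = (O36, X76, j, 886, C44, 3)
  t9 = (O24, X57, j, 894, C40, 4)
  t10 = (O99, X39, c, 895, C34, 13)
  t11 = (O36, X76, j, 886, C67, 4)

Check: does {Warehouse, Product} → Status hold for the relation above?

Yes

(Warehouse=O36, Product=j): rows 1, 5, 6, 8, 11 → Status = 886, 886, 886, 886, 886 ✓
(Warehouse=O24, Product=c): rows 2, 7 → Status = 883, 883 ✓
(Warehouse=O24, Product=j): rows 3, 9 → Status = 894, 894 ✓
(Warehouse=O99, Product=c): rows 4, 10 → Status = 895, 895 ✓
Every {Warehouse, Product} value is associated with a single Status value, so {Warehouse, Product} → Status holds.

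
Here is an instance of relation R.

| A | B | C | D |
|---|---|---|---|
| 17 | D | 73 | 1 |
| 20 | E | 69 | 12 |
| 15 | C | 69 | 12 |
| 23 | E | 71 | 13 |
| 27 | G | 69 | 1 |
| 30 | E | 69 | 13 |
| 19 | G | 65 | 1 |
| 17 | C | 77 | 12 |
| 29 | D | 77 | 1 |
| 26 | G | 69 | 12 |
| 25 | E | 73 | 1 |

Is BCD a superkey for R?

All 11 rows have distinct BCD values, so BCD → (all attributes) holds and BCD is a superkey.

Yes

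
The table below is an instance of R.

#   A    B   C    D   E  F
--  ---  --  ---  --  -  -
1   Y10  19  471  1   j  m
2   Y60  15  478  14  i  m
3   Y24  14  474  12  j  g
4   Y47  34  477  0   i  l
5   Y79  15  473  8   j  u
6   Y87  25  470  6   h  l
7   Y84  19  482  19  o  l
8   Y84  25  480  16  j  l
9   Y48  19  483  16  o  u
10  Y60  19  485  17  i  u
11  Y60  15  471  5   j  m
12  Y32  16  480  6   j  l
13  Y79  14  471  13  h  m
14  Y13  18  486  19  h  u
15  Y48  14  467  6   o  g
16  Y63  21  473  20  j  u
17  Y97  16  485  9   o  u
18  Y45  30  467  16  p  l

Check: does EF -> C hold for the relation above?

(E=j, F=m): rows 1, 11 → C = 471, 471 ✓
(E=i, F=m): row 2 → C = 478 ✓
(E=j, F=g): row 3 → C = 474 ✓
(E=i, F=l): row 4 → C = 477 ✓
(E=j, F=u): rows 5, 16 → C = 473, 473 ✓
(E=h, F=l): row 6 → C = 470 ✓
(E=o, F=l): row 7 → C = 482 ✓
(E=j, F=l): rows 8, 12 → C = 480, 480 ✓
(E=o, F=u): rows 9, 17 → C takes values {483, 485} — violation
(E=i, F=u): row 10 → C = 485 ✓
(E=h, F=m): row 13 → C = 471 ✓
(E=h, F=u): row 14 → C = 486 ✓
(E=o, F=g): row 15 → C = 467 ✓
(E=p, F=l): row 18 → C = 467 ✓
Two rows agree on EF but differ on C, so EF -> C does not hold.

No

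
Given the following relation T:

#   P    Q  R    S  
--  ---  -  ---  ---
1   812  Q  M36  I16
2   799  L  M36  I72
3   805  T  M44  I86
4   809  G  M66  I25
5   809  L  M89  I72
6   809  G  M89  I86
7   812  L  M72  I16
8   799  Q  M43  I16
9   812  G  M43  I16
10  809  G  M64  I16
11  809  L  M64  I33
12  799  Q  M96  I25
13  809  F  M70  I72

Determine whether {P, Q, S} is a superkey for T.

Yes

All 13 rows have distinct {P, Q, S} values, so {P, Q, S} → (all attributes) holds and {P, Q, S} is a superkey.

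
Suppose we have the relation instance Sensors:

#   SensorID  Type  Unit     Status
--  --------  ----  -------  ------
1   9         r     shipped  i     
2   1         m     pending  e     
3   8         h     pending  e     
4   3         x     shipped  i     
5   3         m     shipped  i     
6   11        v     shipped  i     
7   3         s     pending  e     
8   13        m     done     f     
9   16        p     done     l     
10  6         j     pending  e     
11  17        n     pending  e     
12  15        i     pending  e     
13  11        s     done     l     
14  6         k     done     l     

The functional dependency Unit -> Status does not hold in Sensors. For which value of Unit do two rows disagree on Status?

Unit=shipped: rows 1, 4, 5, 6 → Status = i, i, i, i ✓
Unit=pending: rows 2, 3, 7, 10, 11, 12 → Status = e, e, e, e, e, e ✓
Unit=done: rows 8, 9, 13, 14 → Status takes values {f, l} — violation
The only Unit value with inconsistent Status is Unit=done.

done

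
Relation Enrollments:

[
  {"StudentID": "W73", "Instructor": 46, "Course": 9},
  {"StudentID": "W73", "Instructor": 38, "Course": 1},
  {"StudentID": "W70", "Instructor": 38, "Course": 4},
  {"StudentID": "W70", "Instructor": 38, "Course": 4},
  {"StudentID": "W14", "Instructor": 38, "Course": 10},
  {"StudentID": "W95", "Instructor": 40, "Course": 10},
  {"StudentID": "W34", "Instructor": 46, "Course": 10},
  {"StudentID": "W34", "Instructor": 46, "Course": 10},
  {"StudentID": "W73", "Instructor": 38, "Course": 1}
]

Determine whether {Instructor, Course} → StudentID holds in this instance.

(Instructor=46, Course=9): 1 row → StudentID = W73 ✓
(Instructor=38, Course=1): 2 rows → StudentID = W73, W73 ✓
(Instructor=38, Course=4): 2 rows → StudentID = W70, W70 ✓
(Instructor=38, Course=10): 1 row → StudentID = W14 ✓
(Instructor=40, Course=10): 1 row → StudentID = W95 ✓
(Instructor=46, Course=10): 2 rows → StudentID = W34, W34 ✓
Every {Instructor, Course} value is associated with a single StudentID value, so {Instructor, Course} → StudentID holds.

Yes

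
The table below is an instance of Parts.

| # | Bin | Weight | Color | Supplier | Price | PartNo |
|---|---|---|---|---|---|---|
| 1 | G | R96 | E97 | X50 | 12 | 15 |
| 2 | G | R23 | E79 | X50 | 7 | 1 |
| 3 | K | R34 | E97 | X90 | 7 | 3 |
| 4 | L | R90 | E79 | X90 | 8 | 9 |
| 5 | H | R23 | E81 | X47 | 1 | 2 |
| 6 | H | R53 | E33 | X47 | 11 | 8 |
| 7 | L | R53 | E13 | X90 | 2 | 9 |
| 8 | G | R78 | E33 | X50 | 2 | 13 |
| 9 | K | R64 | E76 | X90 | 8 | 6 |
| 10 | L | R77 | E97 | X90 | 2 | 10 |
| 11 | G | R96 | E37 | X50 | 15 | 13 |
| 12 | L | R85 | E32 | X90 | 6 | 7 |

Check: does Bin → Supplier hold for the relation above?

Bin=G: rows 1, 2, 8, 11 → Supplier = X50, X50, X50, X50 ✓
Bin=K: rows 3, 9 → Supplier = X90, X90 ✓
Bin=L: rows 4, 7, 10, 12 → Supplier = X90, X90, X90, X90 ✓
Bin=H: rows 5, 6 → Supplier = X47, X47 ✓
Every Bin value is associated with a single Supplier value, so Bin → Supplier holds.

Yes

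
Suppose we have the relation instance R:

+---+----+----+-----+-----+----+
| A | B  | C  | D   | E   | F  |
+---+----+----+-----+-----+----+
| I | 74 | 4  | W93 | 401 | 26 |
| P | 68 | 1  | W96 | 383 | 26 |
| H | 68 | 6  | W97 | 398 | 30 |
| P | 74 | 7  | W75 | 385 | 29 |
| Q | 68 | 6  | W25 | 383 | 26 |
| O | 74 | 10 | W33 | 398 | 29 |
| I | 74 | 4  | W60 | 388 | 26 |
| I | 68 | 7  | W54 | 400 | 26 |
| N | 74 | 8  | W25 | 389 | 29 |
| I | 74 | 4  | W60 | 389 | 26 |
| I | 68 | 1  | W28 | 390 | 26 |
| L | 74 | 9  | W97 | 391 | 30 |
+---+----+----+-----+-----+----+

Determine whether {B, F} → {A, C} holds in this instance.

(B=74, F=26): 3 rows → {A,C} = (I, 4), (I, 4), (I, 4) ✓
(B=68, F=26): 4 rows → {A,C} takes values {(P, 1), (Q, 6), (I, 7), (I, 1)} — violation
(B=68, F=30): 1 row → {A,C} = (H, 6) ✓
(B=74, F=29): 3 rows → {A,C} takes values {(P, 7), (O, 10), (N, 8)} — violation
(B=74, F=30): 1 row → {A,C} = (L, 9) ✓
Two rows agree on {B, F} but differ on {A, C}, so {B, F} → {A, C} does not hold.

No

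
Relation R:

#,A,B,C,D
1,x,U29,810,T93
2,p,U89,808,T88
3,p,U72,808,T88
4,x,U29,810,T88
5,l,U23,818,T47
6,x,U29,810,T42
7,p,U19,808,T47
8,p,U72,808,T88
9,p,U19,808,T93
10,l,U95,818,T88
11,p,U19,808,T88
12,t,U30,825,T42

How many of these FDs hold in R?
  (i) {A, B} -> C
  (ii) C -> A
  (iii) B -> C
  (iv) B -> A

4

(i) {A, B} -> C: every LHS value maps to a single RHS value — holds.
(ii) C -> A: every LHS value maps to a single RHS value — holds.
(iii) B -> C: every LHS value maps to a single RHS value — holds.
(iv) B -> A: every LHS value maps to a single RHS value — holds.
4 of the 4 dependencies hold.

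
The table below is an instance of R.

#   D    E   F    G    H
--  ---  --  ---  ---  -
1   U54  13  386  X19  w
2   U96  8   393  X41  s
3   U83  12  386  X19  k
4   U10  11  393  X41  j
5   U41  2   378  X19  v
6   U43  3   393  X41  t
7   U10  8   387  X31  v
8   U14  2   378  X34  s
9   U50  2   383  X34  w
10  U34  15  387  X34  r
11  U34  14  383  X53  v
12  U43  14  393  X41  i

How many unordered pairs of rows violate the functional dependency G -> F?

G=X19: violating pairs (1,5), (3,5) — 2 pairs.
G=X41: all 4 rows agree on F — 0 pairs.
G=X34: violating pairs (8,9), (8,10), (9,10) — 3 pairs.

5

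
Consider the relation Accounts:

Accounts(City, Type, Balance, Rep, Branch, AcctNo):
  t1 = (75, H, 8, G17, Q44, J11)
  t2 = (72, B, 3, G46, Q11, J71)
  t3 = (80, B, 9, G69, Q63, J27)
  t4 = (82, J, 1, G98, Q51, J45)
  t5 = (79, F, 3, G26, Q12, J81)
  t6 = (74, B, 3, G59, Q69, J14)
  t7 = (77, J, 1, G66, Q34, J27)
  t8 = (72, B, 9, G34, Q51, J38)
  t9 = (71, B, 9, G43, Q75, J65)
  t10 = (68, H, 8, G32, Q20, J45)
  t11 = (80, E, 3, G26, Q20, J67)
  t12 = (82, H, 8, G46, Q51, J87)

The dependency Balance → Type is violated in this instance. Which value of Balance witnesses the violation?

Balance=8: rows 1, 10, 12 → Type = H, H, H ✓
Balance=3: rows 2, 5, 6, 11 → Type takes values {B, F, E} — violation
Balance=9: rows 3, 8, 9 → Type = B, B, B ✓
Balance=1: rows 4, 7 → Type = J, J ✓
The only Balance value with inconsistent Type is Balance=3.

3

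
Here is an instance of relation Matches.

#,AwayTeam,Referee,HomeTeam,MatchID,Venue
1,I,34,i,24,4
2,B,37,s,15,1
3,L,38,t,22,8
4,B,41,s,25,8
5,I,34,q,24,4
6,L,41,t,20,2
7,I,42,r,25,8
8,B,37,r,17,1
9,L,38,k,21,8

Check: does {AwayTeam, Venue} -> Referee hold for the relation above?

Yes

(AwayTeam=I, Venue=4): rows 1, 5 → Referee = 34, 34 ✓
(AwayTeam=B, Venue=1): rows 2, 8 → Referee = 37, 37 ✓
(AwayTeam=L, Venue=8): rows 3, 9 → Referee = 38, 38 ✓
(AwayTeam=B, Venue=8): row 4 → Referee = 41 ✓
(AwayTeam=L, Venue=2): row 6 → Referee = 41 ✓
(AwayTeam=I, Venue=8): row 7 → Referee = 42 ✓
Every {AwayTeam, Venue} value is associated with a single Referee value, so {AwayTeam, Venue} -> Referee holds.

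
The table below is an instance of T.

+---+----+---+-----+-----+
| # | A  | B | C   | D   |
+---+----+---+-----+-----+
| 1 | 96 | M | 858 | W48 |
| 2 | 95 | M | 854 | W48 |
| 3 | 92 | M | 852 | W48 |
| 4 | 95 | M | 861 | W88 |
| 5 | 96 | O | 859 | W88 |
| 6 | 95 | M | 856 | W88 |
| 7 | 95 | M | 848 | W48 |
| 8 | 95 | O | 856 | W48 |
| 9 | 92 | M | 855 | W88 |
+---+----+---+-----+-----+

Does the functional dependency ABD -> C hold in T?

No

(A=96, B=M, D=W48): row 1 → C = 858 ✓
(A=95, B=M, D=W48): rows 2, 7 → C takes values {854, 848} — violation
(A=92, B=M, D=W48): row 3 → C = 852 ✓
(A=95, B=M, D=W88): rows 4, 6 → C takes values {861, 856} — violation
(A=96, B=O, D=W88): row 5 → C = 859 ✓
(A=95, B=O, D=W48): row 8 → C = 856 ✓
(A=92, B=M, D=W88): row 9 → C = 855 ✓
Two rows agree on ABD but differ on C, so ABD -> C does not hold.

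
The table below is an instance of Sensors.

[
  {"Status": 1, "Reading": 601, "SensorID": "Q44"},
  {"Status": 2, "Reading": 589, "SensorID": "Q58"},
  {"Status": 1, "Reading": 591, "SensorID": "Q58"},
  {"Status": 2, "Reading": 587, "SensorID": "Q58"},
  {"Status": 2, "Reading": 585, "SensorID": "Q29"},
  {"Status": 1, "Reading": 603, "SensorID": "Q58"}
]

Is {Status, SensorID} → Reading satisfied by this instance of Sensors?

(Status=1, SensorID=Q44): 1 row → Reading = 601 ✓
(Status=2, SensorID=Q58): 2 rows → Reading takes values {589, 587} — violation
(Status=1, SensorID=Q58): 2 rows → Reading takes values {591, 603} — violation
(Status=2, SensorID=Q29): 1 row → Reading = 585 ✓
Two rows agree on {Status, SensorID} but differ on Reading, so {Status, SensorID} → Reading does not hold.

No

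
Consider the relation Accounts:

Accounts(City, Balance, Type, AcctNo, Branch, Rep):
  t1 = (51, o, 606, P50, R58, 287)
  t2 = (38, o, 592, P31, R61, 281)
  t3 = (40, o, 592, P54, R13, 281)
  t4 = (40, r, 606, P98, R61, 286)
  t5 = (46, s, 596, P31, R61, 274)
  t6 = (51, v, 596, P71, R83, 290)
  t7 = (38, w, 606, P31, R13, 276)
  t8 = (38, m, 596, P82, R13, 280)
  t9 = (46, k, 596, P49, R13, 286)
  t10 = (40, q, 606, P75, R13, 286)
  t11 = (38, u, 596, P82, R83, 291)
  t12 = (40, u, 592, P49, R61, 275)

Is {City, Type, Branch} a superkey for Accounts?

Yes

All 12 rows have distinct {City, Type, Branch} values, so {City, Type, Branch} → (all attributes) holds and {City, Type, Branch} is a superkey.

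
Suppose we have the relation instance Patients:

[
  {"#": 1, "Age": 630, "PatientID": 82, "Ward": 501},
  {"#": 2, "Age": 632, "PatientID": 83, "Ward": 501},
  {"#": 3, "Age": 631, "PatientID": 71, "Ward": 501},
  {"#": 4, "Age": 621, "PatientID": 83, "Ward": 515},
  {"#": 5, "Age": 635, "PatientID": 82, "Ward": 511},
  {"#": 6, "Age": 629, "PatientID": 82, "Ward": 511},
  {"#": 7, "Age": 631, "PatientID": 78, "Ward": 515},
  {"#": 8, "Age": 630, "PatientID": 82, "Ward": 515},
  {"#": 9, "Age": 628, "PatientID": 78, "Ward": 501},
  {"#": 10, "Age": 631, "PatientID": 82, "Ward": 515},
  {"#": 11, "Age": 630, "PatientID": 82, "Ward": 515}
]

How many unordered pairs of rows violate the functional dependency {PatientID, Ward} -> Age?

3

(PatientID=82, Ward=511): violating pairs (5,6) — 1 pair.
(PatientID=82, Ward=515): violating pairs (8,10), (10,11) — 2 pairs.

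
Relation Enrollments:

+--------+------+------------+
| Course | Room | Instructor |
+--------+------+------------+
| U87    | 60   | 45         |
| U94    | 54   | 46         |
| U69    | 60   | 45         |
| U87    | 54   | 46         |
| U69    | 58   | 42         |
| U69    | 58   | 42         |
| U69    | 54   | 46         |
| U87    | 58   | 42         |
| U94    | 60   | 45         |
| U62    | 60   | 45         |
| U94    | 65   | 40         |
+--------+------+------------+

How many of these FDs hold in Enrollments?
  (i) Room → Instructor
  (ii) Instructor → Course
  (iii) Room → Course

1

(i) Room → Instructor: every LHS value maps to a single RHS value — holds.
(ii) Instructor → Course: Instructor=45: 4 rows → Course takes values {U87, U69, U94, U62} — violation; Instructor=46: 3 rows → Course takes values {U94, U87, U69} — violation; Instructor=42: 3 rows → Course takes values {U69, U87} — violation — fails.
(iii) Room → Course: Room=60: 4 rows → Course takes values {U87, U69, U94, U62} — violation; Room=54: 3 rows → Course takes values {U94, U87, U69} — violation; Room=58: 3 rows → Course takes values {U69, U87} — violation — fails.
1 of the 3 dependencies holds.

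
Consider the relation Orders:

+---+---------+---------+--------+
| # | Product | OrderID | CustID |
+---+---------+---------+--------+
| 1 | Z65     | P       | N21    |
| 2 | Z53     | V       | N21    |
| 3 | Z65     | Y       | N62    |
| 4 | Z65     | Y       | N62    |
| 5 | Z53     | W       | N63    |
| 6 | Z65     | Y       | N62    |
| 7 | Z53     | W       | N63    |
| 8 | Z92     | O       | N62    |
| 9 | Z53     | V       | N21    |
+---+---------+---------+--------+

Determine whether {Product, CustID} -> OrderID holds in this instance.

(Product=Z65, CustID=N21): row 1 → OrderID = P ✓
(Product=Z53, CustID=N21): rows 2, 9 → OrderID = V, V ✓
(Product=Z65, CustID=N62): rows 3, 4, 6 → OrderID = Y, Y, Y ✓
(Product=Z53, CustID=N63): rows 5, 7 → OrderID = W, W ✓
(Product=Z92, CustID=N62): row 8 → OrderID = O ✓
Every {Product, CustID} value is associated with a single OrderID value, so {Product, CustID} -> OrderID holds.

Yes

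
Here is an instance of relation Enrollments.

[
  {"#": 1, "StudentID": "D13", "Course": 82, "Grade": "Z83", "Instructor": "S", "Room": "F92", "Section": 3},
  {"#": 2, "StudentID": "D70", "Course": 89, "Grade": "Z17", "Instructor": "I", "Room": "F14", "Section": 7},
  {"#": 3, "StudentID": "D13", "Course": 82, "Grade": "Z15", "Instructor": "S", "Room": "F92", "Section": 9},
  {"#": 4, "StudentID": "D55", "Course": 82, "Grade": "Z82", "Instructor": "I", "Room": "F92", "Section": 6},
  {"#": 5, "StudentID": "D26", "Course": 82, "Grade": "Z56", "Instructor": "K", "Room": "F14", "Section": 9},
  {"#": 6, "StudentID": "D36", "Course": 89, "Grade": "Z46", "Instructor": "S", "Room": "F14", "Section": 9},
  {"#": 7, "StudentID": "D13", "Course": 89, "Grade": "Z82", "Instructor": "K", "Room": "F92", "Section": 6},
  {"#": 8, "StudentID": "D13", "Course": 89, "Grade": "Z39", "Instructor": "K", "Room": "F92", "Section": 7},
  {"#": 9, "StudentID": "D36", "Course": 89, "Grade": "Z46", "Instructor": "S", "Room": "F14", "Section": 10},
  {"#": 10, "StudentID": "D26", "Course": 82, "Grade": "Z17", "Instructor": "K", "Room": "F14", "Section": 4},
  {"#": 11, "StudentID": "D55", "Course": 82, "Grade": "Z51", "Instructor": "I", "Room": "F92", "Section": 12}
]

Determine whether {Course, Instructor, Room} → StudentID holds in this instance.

(Course=82, Instructor=S, Room=F92): rows 1, 3 → StudentID = D13, D13 ✓
(Course=89, Instructor=I, Room=F14): row 2 → StudentID = D70 ✓
(Course=82, Instructor=I, Room=F92): rows 4, 11 → StudentID = D55, D55 ✓
(Course=82, Instructor=K, Room=F14): rows 5, 10 → StudentID = D26, D26 ✓
(Course=89, Instructor=S, Room=F14): rows 6, 9 → StudentID = D36, D36 ✓
(Course=89, Instructor=K, Room=F92): rows 7, 8 → StudentID = D13, D13 ✓
Every {Course, Instructor, Room} value is associated with a single StudentID value, so {Course, Instructor, Room} → StudentID holds.

Yes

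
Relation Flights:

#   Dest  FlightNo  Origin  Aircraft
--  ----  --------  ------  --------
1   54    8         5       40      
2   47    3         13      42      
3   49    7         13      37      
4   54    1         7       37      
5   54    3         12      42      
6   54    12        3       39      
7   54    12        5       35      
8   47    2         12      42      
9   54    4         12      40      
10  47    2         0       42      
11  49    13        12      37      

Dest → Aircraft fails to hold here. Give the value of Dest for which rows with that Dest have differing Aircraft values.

54

Dest=54: rows 1, 4, 5, 6, 7, 9 → Aircraft takes values {40, 37, 42, 39, 35} — violation
Dest=47: rows 2, 8, 10 → Aircraft = 42, 42, 42 ✓
Dest=49: rows 3, 11 → Aircraft = 37, 37 ✓
The only Dest value with inconsistent Aircraft is Dest=54.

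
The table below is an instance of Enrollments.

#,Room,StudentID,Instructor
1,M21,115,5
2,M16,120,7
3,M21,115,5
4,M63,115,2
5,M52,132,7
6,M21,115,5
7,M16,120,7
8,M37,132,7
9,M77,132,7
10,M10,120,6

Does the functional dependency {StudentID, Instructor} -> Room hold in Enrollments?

(StudentID=115, Instructor=5): rows 1, 3, 6 → Room = M21, M21, M21 ✓
(StudentID=120, Instructor=7): rows 2, 7 → Room = M16, M16 ✓
(StudentID=115, Instructor=2): row 4 → Room = M63 ✓
(StudentID=132, Instructor=7): rows 5, 8, 9 → Room takes values {M52, M37, M77} — violation
(StudentID=120, Instructor=6): row 10 → Room = M10 ✓
Two rows agree on {StudentID, Instructor} but differ on Room, so {StudentID, Instructor} -> Room does not hold.

No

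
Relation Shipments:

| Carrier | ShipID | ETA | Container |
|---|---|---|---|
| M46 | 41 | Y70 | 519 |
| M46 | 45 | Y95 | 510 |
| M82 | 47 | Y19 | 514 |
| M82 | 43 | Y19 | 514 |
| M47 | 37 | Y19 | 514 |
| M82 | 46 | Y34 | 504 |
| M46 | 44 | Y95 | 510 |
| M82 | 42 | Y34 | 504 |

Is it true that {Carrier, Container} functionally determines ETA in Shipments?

Yes

(Carrier=M46, Container=519): 1 row → ETA = Y70 ✓
(Carrier=M46, Container=510): 2 rows → ETA = Y95, Y95 ✓
(Carrier=M82, Container=514): 2 rows → ETA = Y19, Y19 ✓
(Carrier=M47, Container=514): 1 row → ETA = Y19 ✓
(Carrier=M82, Container=504): 2 rows → ETA = Y34, Y34 ✓
Every {Carrier, Container} value is associated with a single ETA value, so {Carrier, Container} -> ETA holds.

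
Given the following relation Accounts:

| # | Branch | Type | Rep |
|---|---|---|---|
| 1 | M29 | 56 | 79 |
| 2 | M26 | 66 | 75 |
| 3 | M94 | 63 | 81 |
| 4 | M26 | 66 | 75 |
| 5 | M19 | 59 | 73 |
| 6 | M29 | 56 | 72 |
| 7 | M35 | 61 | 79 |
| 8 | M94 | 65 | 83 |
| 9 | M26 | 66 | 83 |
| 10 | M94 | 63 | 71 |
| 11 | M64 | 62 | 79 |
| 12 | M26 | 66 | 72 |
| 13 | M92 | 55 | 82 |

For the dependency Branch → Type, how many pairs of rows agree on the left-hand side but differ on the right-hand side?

2

Branch=M29: all 2 rows agree on Type — 0 pairs.
Branch=M26: all 4 rows agree on Type — 0 pairs.
Branch=M94: violating pairs (3,8), (8,10) — 2 pairs.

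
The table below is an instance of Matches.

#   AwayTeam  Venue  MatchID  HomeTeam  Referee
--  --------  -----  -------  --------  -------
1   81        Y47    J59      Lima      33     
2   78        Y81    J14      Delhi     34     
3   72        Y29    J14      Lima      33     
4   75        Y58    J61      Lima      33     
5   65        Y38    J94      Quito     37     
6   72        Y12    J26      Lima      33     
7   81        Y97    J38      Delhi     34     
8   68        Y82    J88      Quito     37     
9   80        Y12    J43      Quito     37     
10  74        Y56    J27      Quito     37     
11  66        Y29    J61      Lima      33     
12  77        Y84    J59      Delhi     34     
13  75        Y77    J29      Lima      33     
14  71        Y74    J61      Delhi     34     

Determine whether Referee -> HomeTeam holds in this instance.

Yes

Referee=33: rows 1, 3, 4, 6, 11, 13 → HomeTeam = Lima, Lima, Lima, Lima, Lima, Lima ✓
Referee=34: rows 2, 7, 12, 14 → HomeTeam = Delhi, Delhi, Delhi, Delhi ✓
Referee=37: rows 5, 8, 9, 10 → HomeTeam = Quito, Quito, Quito, Quito ✓
Every Referee value is associated with a single HomeTeam value, so Referee -> HomeTeam holds.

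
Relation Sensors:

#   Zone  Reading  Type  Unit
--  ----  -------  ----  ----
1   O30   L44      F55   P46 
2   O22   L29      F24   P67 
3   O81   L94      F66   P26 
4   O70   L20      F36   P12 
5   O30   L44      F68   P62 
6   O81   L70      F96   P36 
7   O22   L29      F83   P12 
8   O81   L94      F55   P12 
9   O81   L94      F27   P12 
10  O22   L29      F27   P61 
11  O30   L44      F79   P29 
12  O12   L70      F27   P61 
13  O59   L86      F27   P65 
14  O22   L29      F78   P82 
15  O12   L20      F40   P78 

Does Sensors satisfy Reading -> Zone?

No

Reading=L44: rows 1, 5, 11 → Zone = O30, O30, O30 ✓
Reading=L29: rows 2, 7, 10, 14 → Zone = O22, O22, O22, O22 ✓
Reading=L94: rows 3, 8, 9 → Zone = O81, O81, O81 ✓
Reading=L20: rows 4, 15 → Zone takes values {O70, O12} — violation
Reading=L70: rows 6, 12 → Zone takes values {O81, O12} — violation
Reading=L86: row 13 → Zone = O59 ✓
Two rows agree on Reading but differ on Zone, so Reading -> Zone does not hold.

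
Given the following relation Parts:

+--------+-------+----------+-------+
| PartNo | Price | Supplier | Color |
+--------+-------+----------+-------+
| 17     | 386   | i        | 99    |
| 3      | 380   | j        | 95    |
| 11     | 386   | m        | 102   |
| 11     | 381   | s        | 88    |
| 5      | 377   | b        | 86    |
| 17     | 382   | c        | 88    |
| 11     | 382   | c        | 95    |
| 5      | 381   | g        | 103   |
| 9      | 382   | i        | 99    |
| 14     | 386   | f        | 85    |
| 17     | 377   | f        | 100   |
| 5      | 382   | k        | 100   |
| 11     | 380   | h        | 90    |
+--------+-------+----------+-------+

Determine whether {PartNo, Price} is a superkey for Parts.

All 13 rows have distinct {PartNo, Price} values, so {PartNo, Price} → (all attributes) holds and {PartNo, Price} is a superkey.

Yes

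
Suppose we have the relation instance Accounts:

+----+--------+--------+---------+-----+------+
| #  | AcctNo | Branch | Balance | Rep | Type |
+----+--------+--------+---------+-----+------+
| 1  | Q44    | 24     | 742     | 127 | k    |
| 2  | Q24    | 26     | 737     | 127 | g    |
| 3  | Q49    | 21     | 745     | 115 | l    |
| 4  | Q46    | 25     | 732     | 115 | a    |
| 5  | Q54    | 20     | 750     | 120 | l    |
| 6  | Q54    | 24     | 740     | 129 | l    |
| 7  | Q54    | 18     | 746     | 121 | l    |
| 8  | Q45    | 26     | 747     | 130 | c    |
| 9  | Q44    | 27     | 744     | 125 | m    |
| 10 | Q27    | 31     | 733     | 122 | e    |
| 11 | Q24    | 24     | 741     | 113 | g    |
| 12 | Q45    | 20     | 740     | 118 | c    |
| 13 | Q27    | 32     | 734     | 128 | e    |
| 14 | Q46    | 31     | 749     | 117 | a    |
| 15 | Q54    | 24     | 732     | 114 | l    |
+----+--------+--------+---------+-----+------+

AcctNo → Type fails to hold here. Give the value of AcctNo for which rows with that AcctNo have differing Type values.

AcctNo=Q44: rows 1, 9 → Type takes values {k, m} — violation
AcctNo=Q24: rows 2, 11 → Type = g, g ✓
AcctNo=Q49: row 3 → Type = l ✓
AcctNo=Q46: rows 4, 14 → Type = a, a ✓
AcctNo=Q54: rows 5, 6, 7, 15 → Type = l, l, l, l ✓
AcctNo=Q45: rows 8, 12 → Type = c, c ✓
AcctNo=Q27: rows 10, 13 → Type = e, e ✓
The only AcctNo value with inconsistent Type is AcctNo=Q44.

Q44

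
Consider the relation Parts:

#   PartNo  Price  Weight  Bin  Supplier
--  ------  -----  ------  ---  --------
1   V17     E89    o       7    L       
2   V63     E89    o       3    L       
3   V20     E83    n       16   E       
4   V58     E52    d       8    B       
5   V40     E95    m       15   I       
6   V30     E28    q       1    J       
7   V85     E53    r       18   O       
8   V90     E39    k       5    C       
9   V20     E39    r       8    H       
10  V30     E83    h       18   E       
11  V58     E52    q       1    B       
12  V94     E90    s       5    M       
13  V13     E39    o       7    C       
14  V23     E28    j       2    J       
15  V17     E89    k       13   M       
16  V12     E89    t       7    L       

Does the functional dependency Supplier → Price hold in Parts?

Supplier=L: rows 1, 2, 16 → Price = E89, E89, E89 ✓
Supplier=E: rows 3, 10 → Price = E83, E83 ✓
Supplier=B: rows 4, 11 → Price = E52, E52 ✓
Supplier=I: row 5 → Price = E95 ✓
Supplier=J: rows 6, 14 → Price = E28, E28 ✓
Supplier=O: row 7 → Price = E53 ✓
Supplier=C: rows 8, 13 → Price = E39, E39 ✓
Supplier=H: row 9 → Price = E39 ✓
Supplier=M: rows 12, 15 → Price takes values {E90, E89} — violation
Two rows agree on Supplier but differ on Price, so Supplier → Price does not hold.

No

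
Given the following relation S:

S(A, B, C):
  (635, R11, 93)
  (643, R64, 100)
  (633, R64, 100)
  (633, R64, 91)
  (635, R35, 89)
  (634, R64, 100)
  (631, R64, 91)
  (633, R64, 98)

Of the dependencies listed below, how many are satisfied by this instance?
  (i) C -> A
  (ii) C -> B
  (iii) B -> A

1

(i) C -> A: C=100: 3 rows → A takes values {643, 633, 634} — violation; C=91: 2 rows → A takes values {633, 631} — violation — fails.
(ii) C -> B: every LHS value maps to a single RHS value — holds.
(iii) B -> A: B=R64: 6 rows → A takes values {643, 633, 634, 631} — violation — fails.
1 of the 3 dependencies holds.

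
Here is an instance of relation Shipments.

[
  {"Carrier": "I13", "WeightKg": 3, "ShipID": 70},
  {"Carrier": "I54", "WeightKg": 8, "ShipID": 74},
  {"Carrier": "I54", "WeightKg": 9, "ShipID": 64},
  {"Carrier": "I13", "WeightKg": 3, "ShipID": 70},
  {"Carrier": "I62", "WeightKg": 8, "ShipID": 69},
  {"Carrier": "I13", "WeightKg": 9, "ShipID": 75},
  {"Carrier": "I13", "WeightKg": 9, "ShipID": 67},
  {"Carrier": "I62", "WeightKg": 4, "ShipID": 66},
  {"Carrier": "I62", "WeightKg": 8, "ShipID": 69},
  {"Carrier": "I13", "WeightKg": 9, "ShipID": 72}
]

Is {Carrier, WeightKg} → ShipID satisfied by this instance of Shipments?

No

(Carrier=I13, WeightKg=3): 2 rows → ShipID = 70, 70 ✓
(Carrier=I54, WeightKg=8): 1 row → ShipID = 74 ✓
(Carrier=I54, WeightKg=9): 1 row → ShipID = 64 ✓
(Carrier=I62, WeightKg=8): 2 rows → ShipID = 69, 69 ✓
(Carrier=I13, WeightKg=9): 3 rows → ShipID takes values {75, 67, 72} — violation
(Carrier=I62, WeightKg=4): 1 row → ShipID = 66 ✓
Two rows agree on {Carrier, WeightKg} but differ on ShipID, so {Carrier, WeightKg} → ShipID does not hold.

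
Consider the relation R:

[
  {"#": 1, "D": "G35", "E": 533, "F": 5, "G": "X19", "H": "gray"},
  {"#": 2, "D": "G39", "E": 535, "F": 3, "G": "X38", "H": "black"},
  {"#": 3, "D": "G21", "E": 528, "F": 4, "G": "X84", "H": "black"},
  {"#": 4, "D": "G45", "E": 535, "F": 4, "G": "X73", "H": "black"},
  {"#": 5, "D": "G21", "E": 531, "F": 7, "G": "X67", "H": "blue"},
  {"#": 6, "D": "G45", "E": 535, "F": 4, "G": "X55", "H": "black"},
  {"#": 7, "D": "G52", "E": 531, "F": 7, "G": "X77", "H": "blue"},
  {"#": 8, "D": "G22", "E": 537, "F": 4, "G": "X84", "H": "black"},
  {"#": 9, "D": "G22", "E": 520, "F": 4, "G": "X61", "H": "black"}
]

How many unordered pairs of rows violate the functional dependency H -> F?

H=black: violating pairs (2,3), (2,4), (2,6), (2,8), (2,9) — 5 pairs.
H=blue: all 2 rows agree on F — 0 pairs.

5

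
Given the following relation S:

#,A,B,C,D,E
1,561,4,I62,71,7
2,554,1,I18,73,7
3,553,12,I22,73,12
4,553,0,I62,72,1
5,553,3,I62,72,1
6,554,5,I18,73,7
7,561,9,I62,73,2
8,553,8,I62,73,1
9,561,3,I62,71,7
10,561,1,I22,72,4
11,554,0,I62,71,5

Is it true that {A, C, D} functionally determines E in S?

(A=561, C=I62, D=71): rows 1, 9 → E = 7, 7 ✓
(A=554, C=I18, D=73): rows 2, 6 → E = 7, 7 ✓
(A=553, C=I22, D=73): row 3 → E = 12 ✓
(A=553, C=I62, D=72): rows 4, 5 → E = 1, 1 ✓
(A=561, C=I62, D=73): row 7 → E = 2 ✓
(A=553, C=I62, D=73): row 8 → E = 1 ✓
(A=561, C=I22, D=72): row 10 → E = 4 ✓
(A=554, C=I62, D=71): row 11 → E = 5 ✓
Every {A, C, D} value is associated with a single E value, so {A, C, D} -> E holds.

Yes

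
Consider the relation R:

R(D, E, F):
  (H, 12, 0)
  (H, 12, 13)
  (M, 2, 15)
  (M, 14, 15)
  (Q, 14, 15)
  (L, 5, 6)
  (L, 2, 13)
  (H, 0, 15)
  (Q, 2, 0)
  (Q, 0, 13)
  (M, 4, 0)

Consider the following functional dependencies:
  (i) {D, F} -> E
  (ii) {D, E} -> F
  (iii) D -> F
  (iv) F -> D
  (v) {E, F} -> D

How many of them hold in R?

0

(i) {D, F} -> E: (D=M, F=15): 2 rows → E takes values {2, 14} — violation — fails.
(ii) {D, E} -> F: (D=H, E=12): 2 rows → F takes values {0, 13} — violation — fails.
(iii) D -> F: D=H: 3 rows → F takes values {0, 13, 15} — violation; D=M: 3 rows → F takes values {15, 0} — violation; D=Q: 3 rows → F takes values {15, 0, 13} — violation; D=L: 2 rows → F takes values {6, 13} — violation — fails.
(iv) F -> D: F=0: 3 rows → D takes values {H, Q, M} — violation; F=13: 3 rows → D takes values {H, L, Q} — violation; F=15: 4 rows → D takes values {M, Q, H} — violation — fails.
(v) {E, F} -> D: (E=14, F=15): 2 rows → D takes values {M, Q} — violation — fails.
None of the 5 dependencies hold.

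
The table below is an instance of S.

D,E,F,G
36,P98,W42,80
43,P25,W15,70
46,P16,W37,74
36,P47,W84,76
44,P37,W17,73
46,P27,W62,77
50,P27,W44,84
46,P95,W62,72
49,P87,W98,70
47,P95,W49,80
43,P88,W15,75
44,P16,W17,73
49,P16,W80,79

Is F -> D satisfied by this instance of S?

Yes

F=W42: 1 row → D = 36 ✓
F=W15: 2 rows → D = 43, 43 ✓
F=W37: 1 row → D = 46 ✓
F=W84: 1 row → D = 36 ✓
F=W17: 2 rows → D = 44, 44 ✓
F=W62: 2 rows → D = 46, 46 ✓
F=W44: 1 row → D = 50 ✓
F=W98: 1 row → D = 49 ✓
F=W49: 1 row → D = 47 ✓
F=W80: 1 row → D = 49 ✓
Every F value is associated with a single D value, so F -> D holds.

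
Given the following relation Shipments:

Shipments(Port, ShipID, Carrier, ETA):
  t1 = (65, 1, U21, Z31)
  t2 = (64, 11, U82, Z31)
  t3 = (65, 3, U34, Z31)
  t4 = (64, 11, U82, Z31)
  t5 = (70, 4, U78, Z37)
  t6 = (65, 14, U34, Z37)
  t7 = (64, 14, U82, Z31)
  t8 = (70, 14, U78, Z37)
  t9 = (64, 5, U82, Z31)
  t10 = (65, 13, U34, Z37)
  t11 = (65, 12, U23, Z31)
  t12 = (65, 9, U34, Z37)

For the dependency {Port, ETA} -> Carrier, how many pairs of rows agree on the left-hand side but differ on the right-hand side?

(Port=65, ETA=Z31): violating pairs (1,3), (1,11), (3,11) — 3 pairs.
(Port=64, ETA=Z31): all 4 rows agree on Carrier — 0 pairs.
(Port=70, ETA=Z37): all 2 rows agree on Carrier — 0 pairs.
(Port=65, ETA=Z37): all 3 rows agree on Carrier — 0 pairs.

3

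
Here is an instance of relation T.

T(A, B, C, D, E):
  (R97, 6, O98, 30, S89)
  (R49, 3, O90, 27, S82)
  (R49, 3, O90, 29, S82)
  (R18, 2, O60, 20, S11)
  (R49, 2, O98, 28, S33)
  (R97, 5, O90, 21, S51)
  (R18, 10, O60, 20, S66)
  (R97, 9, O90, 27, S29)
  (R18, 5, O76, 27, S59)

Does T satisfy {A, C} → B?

(A=R97, C=O98): 1 row → B = 6 ✓
(A=R49, C=O90): 2 rows → B = 3, 3 ✓
(A=R18, C=O60): 2 rows → B takes values {2, 10} — violation
(A=R49, C=O98): 1 row → B = 2 ✓
(A=R97, C=O90): 2 rows → B takes values {5, 9} — violation
(A=R18, C=O76): 1 row → B = 5 ✓
Two rows agree on {A, C} but differ on B, so {A, C} → B does not hold.

No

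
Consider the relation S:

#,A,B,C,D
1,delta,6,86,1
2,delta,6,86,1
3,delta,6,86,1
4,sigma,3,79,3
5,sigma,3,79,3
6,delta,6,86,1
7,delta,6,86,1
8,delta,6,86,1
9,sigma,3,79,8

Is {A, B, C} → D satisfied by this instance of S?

(A=delta, B=6, C=86): rows 1, 2, 3, 6, 7, 8 → D = 1, 1, 1, 1, 1, 1 ✓
(A=sigma, B=3, C=79): rows 4, 5, 9 → D takes values {3, 8} — violation
Two rows agree on {A, B, C} but differ on D, so {A, B, C} → D does not hold.

No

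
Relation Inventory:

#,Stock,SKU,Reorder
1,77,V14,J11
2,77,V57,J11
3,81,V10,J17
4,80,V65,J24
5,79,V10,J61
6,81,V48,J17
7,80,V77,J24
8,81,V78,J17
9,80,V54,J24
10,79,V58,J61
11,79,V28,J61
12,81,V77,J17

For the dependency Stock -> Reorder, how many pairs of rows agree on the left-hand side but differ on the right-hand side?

Stock=77: all 2 rows agree on Reorder — 0 pairs.
Stock=81: all 4 rows agree on Reorder — 0 pairs.
Stock=80: all 3 rows agree on Reorder — 0 pairs.
Stock=79: all 3 rows agree on Reorder — 0 pairs.

0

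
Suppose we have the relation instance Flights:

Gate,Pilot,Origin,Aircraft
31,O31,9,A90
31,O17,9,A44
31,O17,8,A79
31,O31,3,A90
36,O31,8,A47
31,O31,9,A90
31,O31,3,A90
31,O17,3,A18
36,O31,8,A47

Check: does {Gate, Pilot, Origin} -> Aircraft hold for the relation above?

Yes

(Gate=31, Pilot=O31, Origin=9): 2 rows → Aircraft = A90, A90 ✓
(Gate=31, Pilot=O17, Origin=9): 1 row → Aircraft = A44 ✓
(Gate=31, Pilot=O17, Origin=8): 1 row → Aircraft = A79 ✓
(Gate=31, Pilot=O31, Origin=3): 2 rows → Aircraft = A90, A90 ✓
(Gate=36, Pilot=O31, Origin=8): 2 rows → Aircraft = A47, A47 ✓
(Gate=31, Pilot=O17, Origin=3): 1 row → Aircraft = A18 ✓
Every {Gate, Pilot, Origin} value is associated with a single Aircraft value, so {Gate, Pilot, Origin} -> Aircraft holds.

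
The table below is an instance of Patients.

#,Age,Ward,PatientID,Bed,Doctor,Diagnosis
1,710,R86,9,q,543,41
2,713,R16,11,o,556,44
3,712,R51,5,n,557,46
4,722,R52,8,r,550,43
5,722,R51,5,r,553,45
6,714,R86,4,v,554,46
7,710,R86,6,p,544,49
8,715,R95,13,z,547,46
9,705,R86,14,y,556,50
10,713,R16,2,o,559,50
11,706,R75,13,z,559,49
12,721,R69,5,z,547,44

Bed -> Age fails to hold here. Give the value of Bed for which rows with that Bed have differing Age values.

z

Bed=q: row 1 → Age = 710 ✓
Bed=o: rows 2, 10 → Age = 713, 713 ✓
Bed=n: row 3 → Age = 712 ✓
Bed=r: rows 4, 5 → Age = 722, 722 ✓
Bed=v: row 6 → Age = 714 ✓
Bed=p: row 7 → Age = 710 ✓
Bed=z: rows 8, 11, 12 → Age takes values {715, 706, 721} — violation
Bed=y: row 9 → Age = 705 ✓
The only Bed value with inconsistent Age is Bed=z.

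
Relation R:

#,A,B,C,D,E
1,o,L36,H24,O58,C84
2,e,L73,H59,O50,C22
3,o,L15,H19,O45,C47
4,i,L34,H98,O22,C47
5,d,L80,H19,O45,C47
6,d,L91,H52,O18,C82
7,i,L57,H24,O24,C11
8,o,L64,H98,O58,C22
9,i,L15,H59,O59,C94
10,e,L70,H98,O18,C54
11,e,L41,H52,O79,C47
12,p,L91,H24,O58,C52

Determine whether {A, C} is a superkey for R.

Yes

All 12 rows have distinct {A, C} values, so {A, C} → (all attributes) holds and {A, C} is a superkey.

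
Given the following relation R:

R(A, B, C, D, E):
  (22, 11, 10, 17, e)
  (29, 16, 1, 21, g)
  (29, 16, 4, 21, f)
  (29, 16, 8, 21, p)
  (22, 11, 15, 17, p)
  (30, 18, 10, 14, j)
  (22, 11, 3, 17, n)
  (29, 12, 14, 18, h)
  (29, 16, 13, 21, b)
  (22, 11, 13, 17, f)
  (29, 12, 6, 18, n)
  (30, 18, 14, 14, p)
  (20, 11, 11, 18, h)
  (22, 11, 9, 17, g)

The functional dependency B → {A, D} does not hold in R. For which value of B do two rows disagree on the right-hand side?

11

B=11: 6 rows → {A,D} takes values {(22, 17), (20, 18)} — violation
B=16: 4 rows → {A,D} = (29, 21), (29, 21), (29, 21), (29, 21) ✓
B=18: 2 rows → {A,D} = (30, 14), (30, 14) ✓
B=12: 2 rows → {A,D} = (29, 18), (29, 18) ✓
The only B value with inconsistent RHS is B=11.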